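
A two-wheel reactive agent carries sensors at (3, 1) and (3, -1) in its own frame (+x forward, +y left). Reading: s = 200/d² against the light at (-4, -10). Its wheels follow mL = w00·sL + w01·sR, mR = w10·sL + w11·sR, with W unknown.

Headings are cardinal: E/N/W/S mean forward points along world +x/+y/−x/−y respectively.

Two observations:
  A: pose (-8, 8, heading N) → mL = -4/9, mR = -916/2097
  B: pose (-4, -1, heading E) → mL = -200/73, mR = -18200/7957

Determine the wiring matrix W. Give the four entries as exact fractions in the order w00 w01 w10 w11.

0 -1 -1/2 -1/2

obs A: pose=(-8,8,N) → sL=100/233, sR=4/9, mL=-4/9, mR=-916/2097
obs B: pose=(-4,-1,E) → sL=200/109, sR=200/73, mL=-200/73, mR=-18200/7957
sensor matrix S = [[100/233, 4/9], [200/109, 200/73]]; det S = 6012800/16685829
solve [mL_A; mL_B] = S·[w00; w01] and [mR_A; mR_B] = S·[w10; w11]:
  w00 = 0, w01 = -1, w10 = -1/2, w11 = -1/2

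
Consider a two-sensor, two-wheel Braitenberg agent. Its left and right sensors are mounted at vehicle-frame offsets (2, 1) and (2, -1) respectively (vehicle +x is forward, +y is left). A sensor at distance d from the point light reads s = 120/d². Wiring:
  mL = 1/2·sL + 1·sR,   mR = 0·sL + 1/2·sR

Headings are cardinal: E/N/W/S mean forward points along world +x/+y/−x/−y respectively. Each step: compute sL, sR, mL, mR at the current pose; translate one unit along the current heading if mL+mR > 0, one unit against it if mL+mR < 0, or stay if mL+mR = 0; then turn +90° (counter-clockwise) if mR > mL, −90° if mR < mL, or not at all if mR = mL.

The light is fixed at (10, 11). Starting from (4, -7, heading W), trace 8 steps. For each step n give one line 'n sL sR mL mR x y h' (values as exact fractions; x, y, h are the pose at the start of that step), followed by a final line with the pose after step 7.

n=0: pose=(4,-7,W); sL=24/85, sR=120/353; mL=14436/30005, mR=60/353; mL+mR=19536/30005 → advance +1; mR−mL=-9336/30005 → turn -1·90°
n=1: pose=(3,-7,N); sL=3/8, sR=30/73; mL=699/1168, mR=15/73; mL+mR=939/1168 → advance +1; mR−mL=-459/1168 → turn -1·90°
n=2: pose=(3,-6,E); sL=120/281, sR=120/349; mL=54660/98069, mR=60/349; mL+mR=71520/98069 → advance +1; mR−mL=-37800/98069 → turn -1·90°
n=3: pose=(4,-6,S); sL=60/193, sR=12/41; mL=3546/7913, mR=6/41; mL+mR=4704/7913 → advance +1; mR−mL=-2388/7913 → turn -1·90°
n=4: pose=(4,-7,W); sL=24/85, sR=120/353; mL=14436/30005, mR=60/353; mL+mR=19536/30005 → advance +1; mR−mL=-9336/30005 → turn -1·90°
n=5: pose=(3,-7,N); sL=3/8, sR=30/73; mL=699/1168, mR=15/73; mL+mR=939/1168 → advance +1; mR−mL=-459/1168 → turn -1·90°
n=6: pose=(3,-6,E); sL=120/281, sR=120/349; mL=54660/98069, mR=60/349; mL+mR=71520/98069 → advance +1; mR−mL=-37800/98069 → turn -1·90°
n=7: pose=(4,-6,S); sL=60/193, sR=12/41; mL=3546/7913, mR=6/41; mL+mR=4704/7913 → advance +1; mR−mL=-2388/7913 → turn -1·90°

0 24/85 120/353 14436/30005 60/353 4 -7 W
1 3/8 30/73 699/1168 15/73 3 -7 N
2 120/281 120/349 54660/98069 60/349 3 -6 E
3 60/193 12/41 3546/7913 6/41 4 -6 S
4 24/85 120/353 14436/30005 60/353 4 -7 W
5 3/8 30/73 699/1168 15/73 3 -7 N
6 120/281 120/349 54660/98069 60/349 3 -6 E
7 60/193 12/41 3546/7913 6/41 4 -6 S
final 4 -7 W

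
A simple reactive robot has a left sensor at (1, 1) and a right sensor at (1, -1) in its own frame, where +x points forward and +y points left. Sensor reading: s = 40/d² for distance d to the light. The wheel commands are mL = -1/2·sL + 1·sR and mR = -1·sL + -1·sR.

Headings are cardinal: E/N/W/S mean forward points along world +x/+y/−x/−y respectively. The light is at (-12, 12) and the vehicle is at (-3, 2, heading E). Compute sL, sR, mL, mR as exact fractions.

left sensor world pos  = (-2, 3); dL² = 181
right sensor world pos = (-2, 1); dR² = 221
sL = 40/181 = 40/181
sR = 40/221 = 40/221
mL = -1/2·sL + 1·sR = 2820/40001
mR = -1·sL + -1·sR = -16080/40001

40/181 40/221 2820/40001 -16080/40001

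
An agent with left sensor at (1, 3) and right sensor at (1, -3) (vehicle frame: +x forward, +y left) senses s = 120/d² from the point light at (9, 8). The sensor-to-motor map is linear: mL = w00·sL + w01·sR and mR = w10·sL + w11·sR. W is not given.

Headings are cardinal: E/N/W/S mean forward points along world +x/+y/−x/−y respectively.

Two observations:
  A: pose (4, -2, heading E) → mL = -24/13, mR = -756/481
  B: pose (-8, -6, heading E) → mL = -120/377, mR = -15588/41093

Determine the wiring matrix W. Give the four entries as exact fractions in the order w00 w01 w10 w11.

obs A: pose=(4,-2,E) → sL=24/13, sR=24/37, mL=-24/13, mR=-756/481
obs B: pose=(-8,-6,E) → sL=120/377, sR=24/109, mL=-120/377, mR=-15588/41093
sensor matrix S = [[24/13, 24/37], [120/377, 24/109]]; det S = 304128/1520441
solve [mL_A; mL_B] = S·[w00; w01] and [mR_A; mR_B] = S·[w10; w11]:
  w00 = -1, w01 = 0, w10 = -1/2, w11 = -1

-1 0 -1/2 -1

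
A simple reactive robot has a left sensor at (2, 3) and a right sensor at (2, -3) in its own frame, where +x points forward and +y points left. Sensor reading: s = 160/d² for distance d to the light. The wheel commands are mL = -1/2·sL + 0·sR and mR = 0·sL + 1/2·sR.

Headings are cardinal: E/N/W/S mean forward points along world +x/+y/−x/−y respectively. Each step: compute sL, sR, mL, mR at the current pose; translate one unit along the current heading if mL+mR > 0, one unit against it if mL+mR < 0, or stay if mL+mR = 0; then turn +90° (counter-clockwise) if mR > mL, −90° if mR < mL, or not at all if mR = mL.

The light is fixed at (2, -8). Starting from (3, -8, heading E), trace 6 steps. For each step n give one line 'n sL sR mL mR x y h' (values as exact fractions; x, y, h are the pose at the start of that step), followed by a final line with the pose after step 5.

0 80/9 80/9 -40/9 40/9 3 -8 E
1 20 8 -10 4 3 -8 N
2 160/17 32 -80/17 16 3 -9 W
3 80/9 80/9 -40/9 40/9 2 -9 S
4 20 8 -10 4 2 -9 E
5 160/17 32 -80/17 16 1 -9 N
final 1 -8 W

n=0: pose=(3,-8,E); sL=80/9, sR=80/9; mL=-40/9, mR=40/9; mL+mR=0 → advance +0; mR−mL=80/9 → turn +1·90°
n=1: pose=(3,-8,N); sL=20, sR=8; mL=-10, mR=4; mL+mR=-6 → advance -1; mR−mL=14 → turn +1·90°
n=2: pose=(3,-9,W); sL=160/17, sR=32; mL=-80/17, mR=16; mL+mR=192/17 → advance +1; mR−mL=352/17 → turn +1·90°
n=3: pose=(2,-9,S); sL=80/9, sR=80/9; mL=-40/9, mR=40/9; mL+mR=0 → advance +0; mR−mL=80/9 → turn +1·90°
n=4: pose=(2,-9,E); sL=20, sR=8; mL=-10, mR=4; mL+mR=-6 → advance -1; mR−mL=14 → turn +1·90°
n=5: pose=(1,-9,N); sL=160/17, sR=32; mL=-80/17, mR=16; mL+mR=192/17 → advance +1; mR−mL=352/17 → turn +1·90°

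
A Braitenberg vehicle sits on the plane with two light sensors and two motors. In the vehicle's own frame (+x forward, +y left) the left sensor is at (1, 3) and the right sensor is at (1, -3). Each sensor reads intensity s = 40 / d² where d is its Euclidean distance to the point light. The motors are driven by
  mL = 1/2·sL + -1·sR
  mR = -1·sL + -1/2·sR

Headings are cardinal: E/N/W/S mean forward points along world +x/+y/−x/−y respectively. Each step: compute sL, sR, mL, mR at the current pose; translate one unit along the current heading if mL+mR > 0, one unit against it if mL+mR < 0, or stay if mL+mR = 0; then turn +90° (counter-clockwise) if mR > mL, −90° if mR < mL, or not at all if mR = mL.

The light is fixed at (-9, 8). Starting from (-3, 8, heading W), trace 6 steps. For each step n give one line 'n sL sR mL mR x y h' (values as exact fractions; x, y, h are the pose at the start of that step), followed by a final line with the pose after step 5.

0 20/17 20/17 -10/17 -30/17 -3 8 W
1 40/17 40/101 1340/1717 -4380/1717 -2 8 N
2 10/17 1/2 -7/34 -57/68 -2 7 E
3 8/17 40/13 -628/221 -444/221 -3 7 S
4 20/29 20/29 -10/29 -30/29 -3 8 E
5 8/13 8 -100/13 -60/13 -4 8 S
final -4 9 E

n=0: pose=(-3,8,W); sL=20/17, sR=20/17; mL=-10/17, mR=-30/17; mL+mR=-40/17 → advance -1; mR−mL=-20/17 → turn -1·90°
n=1: pose=(-2,8,N); sL=40/17, sR=40/101; mL=1340/1717, mR=-4380/1717; mL+mR=-3040/1717 → advance -1; mR−mL=-5720/1717 → turn -1·90°
n=2: pose=(-2,7,E); sL=10/17, sR=1/2; mL=-7/34, mR=-57/68; mL+mR=-71/68 → advance -1; mR−mL=-43/68 → turn -1·90°
n=3: pose=(-3,7,S); sL=8/17, sR=40/13; mL=-628/221, mR=-444/221; mL+mR=-1072/221 → advance -1; mR−mL=184/221 → turn +1·90°
n=4: pose=(-3,8,E); sL=20/29, sR=20/29; mL=-10/29, mR=-30/29; mL+mR=-40/29 → advance -1; mR−mL=-20/29 → turn -1·90°
n=5: pose=(-4,8,S); sL=8/13, sR=8; mL=-100/13, mR=-60/13; mL+mR=-160/13 → advance -1; mR−mL=40/13 → turn +1·90°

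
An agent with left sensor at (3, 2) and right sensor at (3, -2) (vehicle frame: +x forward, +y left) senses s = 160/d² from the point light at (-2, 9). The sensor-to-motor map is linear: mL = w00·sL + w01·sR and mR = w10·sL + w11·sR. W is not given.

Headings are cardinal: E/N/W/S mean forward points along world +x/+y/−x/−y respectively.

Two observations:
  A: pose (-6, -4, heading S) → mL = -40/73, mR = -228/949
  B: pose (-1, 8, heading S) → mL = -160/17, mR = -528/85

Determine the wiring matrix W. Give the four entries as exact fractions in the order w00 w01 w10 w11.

obs A: pose=(-6,-4,S) → sL=8/13, sR=40/73, mL=-40/73, mR=-228/949
obs B: pose=(-1,8,S) → sL=32/5, sR=160/17, mL=-160/17, mR=-528/85
sensor matrix S = [[8/13, 40/73], [32/5, 160/17]]; det S = 36864/16133
solve [mL_A; mL_B] = S·[w00; w01] and [mR_A; mR_B] = S·[w10; w11]:
  w00 = 0, w01 = -1, w10 = 1/2, w11 = -1

0 -1 1/2 -1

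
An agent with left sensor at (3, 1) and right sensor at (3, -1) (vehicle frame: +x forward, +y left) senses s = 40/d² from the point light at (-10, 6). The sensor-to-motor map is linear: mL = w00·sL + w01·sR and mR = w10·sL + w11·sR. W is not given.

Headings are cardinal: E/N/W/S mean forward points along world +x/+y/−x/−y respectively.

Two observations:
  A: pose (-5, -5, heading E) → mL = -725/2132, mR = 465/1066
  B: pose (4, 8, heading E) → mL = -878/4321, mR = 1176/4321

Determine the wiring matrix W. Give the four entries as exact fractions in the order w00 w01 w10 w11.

obs A: pose=(-5,-5,E) → sL=10/41, sR=5/26, mL=-725/2132, mR=465/1066
obs B: pose=(4,8,E) → sL=20/149, sR=4/29, mL=-878/4321, mR=1176/4321
sensor matrix S = [[10/41, 5/26], [20/149, 4/29]]; det S = 18030/2303093
solve [mL_A; mL_B] = S·[w00; w01] and [mR_A; mR_B] = S·[w10; w11]:
  w00 = -1, w01 = -1/2, w10 = 1, w11 = 1

-1 -1/2 1 1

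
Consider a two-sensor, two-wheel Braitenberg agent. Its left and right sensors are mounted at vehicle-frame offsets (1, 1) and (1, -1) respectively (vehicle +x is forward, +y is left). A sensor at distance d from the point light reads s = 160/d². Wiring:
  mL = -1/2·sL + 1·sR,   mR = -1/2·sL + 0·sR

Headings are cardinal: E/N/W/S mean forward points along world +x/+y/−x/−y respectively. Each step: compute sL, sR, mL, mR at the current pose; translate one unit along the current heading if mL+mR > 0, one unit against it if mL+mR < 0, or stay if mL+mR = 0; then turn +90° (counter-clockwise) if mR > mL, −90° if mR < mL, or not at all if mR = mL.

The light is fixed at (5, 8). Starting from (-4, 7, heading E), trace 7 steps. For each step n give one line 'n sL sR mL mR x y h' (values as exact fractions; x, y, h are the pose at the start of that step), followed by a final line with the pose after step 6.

0 5/2 40/17 75/68 -5/4 -4 7 E
1 32/17 32/25 144/425 -16/17 -5 7 S
2 80/61 80/61 40/61 -40/61 -5 8 W
3 80/61 80/41 3240/2501 -40/61 -5 8 N
4 32/17 160/81 1424/1377 -16/17 -5 9 E
5 5/2 8/5 7/20 -5/4 -4 9 S
6 160/101 160/109 7440/11009 -80/101 -4 10 W
final -3 10 N

n=0: pose=(-4,7,E); sL=5/2, sR=40/17; mL=75/68, mR=-5/4; mL+mR=-5/34 → advance -1; mR−mL=-40/17 → turn -1·90°
n=1: pose=(-5,7,S); sL=32/17, sR=32/25; mL=144/425, mR=-16/17; mL+mR=-256/425 → advance -1; mR−mL=-32/25 → turn -1·90°
n=2: pose=(-5,8,W); sL=80/61, sR=80/61; mL=40/61, mR=-40/61; mL+mR=0 → advance +0; mR−mL=-80/61 → turn -1·90°
n=3: pose=(-5,8,N); sL=80/61, sR=80/41; mL=3240/2501, mR=-40/61; mL+mR=1600/2501 → advance +1; mR−mL=-80/41 → turn -1·90°
n=4: pose=(-5,9,E); sL=32/17, sR=160/81; mL=1424/1377, mR=-16/17; mL+mR=128/1377 → advance +1; mR−mL=-160/81 → turn -1·90°
n=5: pose=(-4,9,S); sL=5/2, sR=8/5; mL=7/20, mR=-5/4; mL+mR=-9/10 → advance -1; mR−mL=-8/5 → turn -1·90°
n=6: pose=(-4,10,W); sL=160/101, sR=160/109; mL=7440/11009, mR=-80/101; mL+mR=-1280/11009 → advance -1; mR−mL=-160/109 → turn -1·90°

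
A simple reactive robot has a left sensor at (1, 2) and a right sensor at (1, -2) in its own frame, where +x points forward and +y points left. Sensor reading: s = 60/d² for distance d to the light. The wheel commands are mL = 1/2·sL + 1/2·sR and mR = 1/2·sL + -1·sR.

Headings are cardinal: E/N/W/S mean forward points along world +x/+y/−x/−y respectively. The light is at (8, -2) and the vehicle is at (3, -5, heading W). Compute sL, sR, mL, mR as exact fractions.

left sensor world pos  = (2, -7); dL² = 61
right sensor world pos = (2, -3); dR² = 37
sL = 60/61 = 60/61
sR = 60/37 = 60/37
mL = 1/2·sL + 1/2·sR = 2940/2257
mR = 1/2·sL + -1·sR = -2550/2257

60/61 60/37 2940/2257 -2550/2257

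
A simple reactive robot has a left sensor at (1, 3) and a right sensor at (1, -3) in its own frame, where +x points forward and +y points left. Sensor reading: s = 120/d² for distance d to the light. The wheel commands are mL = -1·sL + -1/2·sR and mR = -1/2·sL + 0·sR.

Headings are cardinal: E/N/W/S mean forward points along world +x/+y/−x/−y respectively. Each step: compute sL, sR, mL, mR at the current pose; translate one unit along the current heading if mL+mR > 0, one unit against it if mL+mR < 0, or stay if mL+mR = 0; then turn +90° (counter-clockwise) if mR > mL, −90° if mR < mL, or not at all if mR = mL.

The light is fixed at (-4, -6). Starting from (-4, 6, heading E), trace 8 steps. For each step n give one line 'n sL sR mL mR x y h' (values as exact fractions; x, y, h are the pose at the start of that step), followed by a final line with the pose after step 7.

n=0: pose=(-4,6,E); sL=60/113, sR=60/41; mL=-5850/4633, mR=-30/113; mL+mR=-7080/4633 → advance -1; mR−mL=4620/4633 → turn +1·90°
n=1: pose=(-5,6,N); sL=24/37, sR=120/173; mL=-6372/6401, mR=-12/37; mL+mR=-8448/6401 → advance -1; mR−mL=4296/6401 → turn +1·90°
n=2: pose=(-5,5,W); sL=30/17, sR=3/5; mL=-351/170, mR=-15/17; mL+mR=-501/170 → advance -1; mR−mL=201/170 → turn +1·90°
n=3: pose=(-4,5,S); sL=120/109, sR=120/109; mL=-180/109, mR=-60/109; mL+mR=-240/109 → advance -1; mR−mL=120/109 → turn +1·90°
n=4: pose=(-4,6,E); sL=60/113, sR=60/41; mL=-5850/4633, mR=-30/113; mL+mR=-7080/4633 → advance -1; mR−mL=4620/4633 → turn +1·90°
n=5: pose=(-5,6,N); sL=24/37, sR=120/173; mL=-6372/6401, mR=-12/37; mL+mR=-8448/6401 → advance -1; mR−mL=4296/6401 → turn +1·90°
n=6: pose=(-5,5,W); sL=30/17, sR=3/5; mL=-351/170, mR=-15/17; mL+mR=-501/170 → advance -1; mR−mL=201/170 → turn +1·90°
n=7: pose=(-4,5,S); sL=120/109, sR=120/109; mL=-180/109, mR=-60/109; mL+mR=-240/109 → advance -1; mR−mL=120/109 → turn +1·90°

0 60/113 60/41 -5850/4633 -30/113 -4 6 E
1 24/37 120/173 -6372/6401 -12/37 -5 6 N
2 30/17 3/5 -351/170 -15/17 -5 5 W
3 120/109 120/109 -180/109 -60/109 -4 5 S
4 60/113 60/41 -5850/4633 -30/113 -4 6 E
5 24/37 120/173 -6372/6401 -12/37 -5 6 N
6 30/17 3/5 -351/170 -15/17 -5 5 W
7 120/109 120/109 -180/109 -60/109 -4 5 S
final -4 6 E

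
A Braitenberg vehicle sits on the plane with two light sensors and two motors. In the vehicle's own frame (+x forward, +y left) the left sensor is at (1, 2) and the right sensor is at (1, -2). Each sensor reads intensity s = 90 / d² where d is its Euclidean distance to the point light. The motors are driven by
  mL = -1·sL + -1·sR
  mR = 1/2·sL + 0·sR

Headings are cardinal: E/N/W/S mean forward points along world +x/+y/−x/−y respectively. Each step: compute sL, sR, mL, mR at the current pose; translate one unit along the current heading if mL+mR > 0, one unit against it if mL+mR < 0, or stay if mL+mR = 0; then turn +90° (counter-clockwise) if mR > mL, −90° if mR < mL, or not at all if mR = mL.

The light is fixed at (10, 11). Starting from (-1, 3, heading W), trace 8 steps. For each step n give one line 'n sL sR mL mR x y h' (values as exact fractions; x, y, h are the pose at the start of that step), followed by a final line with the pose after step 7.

0 45/122 1/2 -53/61 45/244 -1 3 W
1 18/29 2/5 -148/145 9/29 0 3 S
2 45/53 5/9 -670/477 45/106 0 4 E
3 18/41 10/13 -644/533 9/41 -1 4 N
4 45/122 1/2 -53/61 45/244 -1 3 W
5 18/29 2/5 -148/145 9/29 0 3 S
6 45/53 5/9 -670/477 45/106 0 4 E
7 18/41 10/13 -644/533 9/41 -1 4 N
final -1 3 W

n=0: pose=(-1,3,W); sL=45/122, sR=1/2; mL=-53/61, mR=45/244; mL+mR=-167/244 → advance -1; mR−mL=257/244 → turn +1·90°
n=1: pose=(0,3,S); sL=18/29, sR=2/5; mL=-148/145, mR=9/29; mL+mR=-103/145 → advance -1; mR−mL=193/145 → turn +1·90°
n=2: pose=(0,4,E); sL=45/53, sR=5/9; mL=-670/477, mR=45/106; mL+mR=-935/954 → advance -1; mR−mL=1745/954 → turn +1·90°
n=3: pose=(-1,4,N); sL=18/41, sR=10/13; mL=-644/533, mR=9/41; mL+mR=-527/533 → advance -1; mR−mL=761/533 → turn +1·90°
n=4: pose=(-1,3,W); sL=45/122, sR=1/2; mL=-53/61, mR=45/244; mL+mR=-167/244 → advance -1; mR−mL=257/244 → turn +1·90°
n=5: pose=(0,3,S); sL=18/29, sR=2/5; mL=-148/145, mR=9/29; mL+mR=-103/145 → advance -1; mR−mL=193/145 → turn +1·90°
n=6: pose=(0,4,E); sL=45/53, sR=5/9; mL=-670/477, mR=45/106; mL+mR=-935/954 → advance -1; mR−mL=1745/954 → turn +1·90°
n=7: pose=(-1,4,N); sL=18/41, sR=10/13; mL=-644/533, mR=9/41; mL+mR=-527/533 → advance -1; mR−mL=761/533 → turn +1·90°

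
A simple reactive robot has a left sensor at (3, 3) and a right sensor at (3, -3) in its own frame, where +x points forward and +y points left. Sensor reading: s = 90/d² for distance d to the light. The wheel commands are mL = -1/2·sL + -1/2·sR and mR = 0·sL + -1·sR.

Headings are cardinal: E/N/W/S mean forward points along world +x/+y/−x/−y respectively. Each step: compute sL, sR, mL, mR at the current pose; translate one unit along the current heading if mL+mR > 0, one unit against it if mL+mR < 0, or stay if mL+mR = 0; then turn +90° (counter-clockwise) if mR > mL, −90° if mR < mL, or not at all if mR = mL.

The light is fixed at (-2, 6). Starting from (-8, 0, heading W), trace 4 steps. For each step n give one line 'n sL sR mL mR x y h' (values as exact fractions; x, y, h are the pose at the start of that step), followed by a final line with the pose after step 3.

0 5/9 1 -7/9 -1 -8 0 W
1 90/73 90/13 -3870/949 -90/13 -7 0 N
2 9/2 45/52 -279/104 -45/52 -7 -1 E
3 90/97 18/5 -1098/485 -18/5 -8 -1 N
final -8 -2 E

n=0: pose=(-8,0,W); sL=5/9, sR=1; mL=-7/9, mR=-1; mL+mR=-16/9 → advance -1; mR−mL=-2/9 → turn -1·90°
n=1: pose=(-7,0,N); sL=90/73, sR=90/13; mL=-3870/949, mR=-90/13; mL+mR=-10440/949 → advance -1; mR−mL=-2700/949 → turn -1·90°
n=2: pose=(-7,-1,E); sL=9/2, sR=45/52; mL=-279/104, mR=-45/52; mL+mR=-369/104 → advance -1; mR−mL=189/104 → turn +1·90°
n=3: pose=(-8,-1,N); sL=90/97, sR=18/5; mL=-1098/485, mR=-18/5; mL+mR=-2844/485 → advance -1; mR−mL=-648/485 → turn -1·90°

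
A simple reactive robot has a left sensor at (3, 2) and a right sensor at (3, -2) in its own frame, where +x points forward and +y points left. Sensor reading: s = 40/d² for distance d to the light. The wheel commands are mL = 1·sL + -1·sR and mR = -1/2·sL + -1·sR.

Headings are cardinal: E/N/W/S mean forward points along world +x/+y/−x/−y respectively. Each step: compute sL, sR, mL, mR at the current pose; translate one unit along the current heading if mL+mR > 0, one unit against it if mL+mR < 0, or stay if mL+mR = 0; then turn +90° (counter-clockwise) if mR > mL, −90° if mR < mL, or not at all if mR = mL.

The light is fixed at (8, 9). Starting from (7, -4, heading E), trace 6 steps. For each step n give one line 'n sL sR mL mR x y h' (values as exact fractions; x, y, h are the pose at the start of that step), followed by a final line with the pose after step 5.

n=0: pose=(7,-4,E); sL=8/25, sR=40/229; mL=832/5725, mR=-1916/5725; mL+mR=-1084/5725 → advance -1; mR−mL=-12/25 → turn -1·90°
n=1: pose=(6,-4,S); sL=5/32, sR=5/34; mL=5/544, mR=-245/1088; mL+mR=-235/1088 → advance -1; mR−mL=-15/64 → turn -1·90°
n=2: pose=(6,-3,W); sL=40/221, sR=8/25; mL=-768/5525, mR=-2268/5525; mL+mR=-3036/5525 → advance -1; mR−mL=-60/221 → turn -1·90°
n=3: pose=(7,-3,N); sL=4/9, sR=20/41; mL=-16/369, mR=-262/369; mL+mR=-278/369 → advance -1; mR−mL=-2/3 → turn -1·90°
n=4: pose=(7,-4,E); sL=8/25, sR=40/229; mL=832/5725, mR=-1916/5725; mL+mR=-1084/5725 → advance -1; mR−mL=-12/25 → turn -1·90°
n=5: pose=(6,-4,S); sL=5/32, sR=5/34; mL=5/544, mR=-245/1088; mL+mR=-235/1088 → advance -1; mR−mL=-15/64 → turn -1·90°

0 8/25 40/229 832/5725 -1916/5725 7 -4 E
1 5/32 5/34 5/544 -245/1088 6 -4 S
2 40/221 8/25 -768/5525 -2268/5525 6 -3 W
3 4/9 20/41 -16/369 -262/369 7 -3 N
4 8/25 40/229 832/5725 -1916/5725 7 -4 E
5 5/32 5/34 5/544 -245/1088 6 -4 S
final 6 -3 W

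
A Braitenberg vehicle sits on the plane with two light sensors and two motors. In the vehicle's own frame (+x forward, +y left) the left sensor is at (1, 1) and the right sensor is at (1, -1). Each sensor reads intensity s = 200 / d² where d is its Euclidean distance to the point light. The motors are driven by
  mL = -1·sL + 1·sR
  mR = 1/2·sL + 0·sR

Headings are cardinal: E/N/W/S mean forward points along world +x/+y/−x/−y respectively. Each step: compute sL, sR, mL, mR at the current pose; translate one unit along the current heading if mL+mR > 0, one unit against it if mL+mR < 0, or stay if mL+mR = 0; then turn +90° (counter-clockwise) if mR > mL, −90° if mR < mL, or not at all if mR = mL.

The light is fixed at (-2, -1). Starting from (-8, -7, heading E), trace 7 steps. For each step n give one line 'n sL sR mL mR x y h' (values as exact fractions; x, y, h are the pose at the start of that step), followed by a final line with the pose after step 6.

0 4 100/37 -48/37 2 -8 -7 E
1 200/61 200/41 4000/2501 100/61 -7 -7 N
2 25/9 50/13 125/117 25/18 -7 -6 W
3 200/61 40/17 -960/1037 100/61 -8 -6 S
4 4 100/37 -48/37 2 -8 -7 E
5 200/61 200/41 4000/2501 100/61 -7 -7 N
6 25/9 50/13 125/117 25/18 -7 -6 W
final -8 -6 S

n=0: pose=(-8,-7,E); sL=4, sR=100/37; mL=-48/37, mR=2; mL+mR=26/37 → advance +1; mR−mL=122/37 → turn +1·90°
n=1: pose=(-7,-7,N); sL=200/61, sR=200/41; mL=4000/2501, mR=100/61; mL+mR=8100/2501 → advance +1; mR−mL=100/2501 → turn +1·90°
n=2: pose=(-7,-6,W); sL=25/9, sR=50/13; mL=125/117, mR=25/18; mL+mR=575/234 → advance +1; mR−mL=25/78 → turn +1·90°
n=3: pose=(-8,-6,S); sL=200/61, sR=40/17; mL=-960/1037, mR=100/61; mL+mR=740/1037 → advance +1; mR−mL=2660/1037 → turn +1·90°
n=4: pose=(-8,-7,E); sL=4, sR=100/37; mL=-48/37, mR=2; mL+mR=26/37 → advance +1; mR−mL=122/37 → turn +1·90°
n=5: pose=(-7,-7,N); sL=200/61, sR=200/41; mL=4000/2501, mR=100/61; mL+mR=8100/2501 → advance +1; mR−mL=100/2501 → turn +1·90°
n=6: pose=(-7,-6,W); sL=25/9, sR=50/13; mL=125/117, mR=25/18; mL+mR=575/234 → advance +1; mR−mL=25/78 → turn +1·90°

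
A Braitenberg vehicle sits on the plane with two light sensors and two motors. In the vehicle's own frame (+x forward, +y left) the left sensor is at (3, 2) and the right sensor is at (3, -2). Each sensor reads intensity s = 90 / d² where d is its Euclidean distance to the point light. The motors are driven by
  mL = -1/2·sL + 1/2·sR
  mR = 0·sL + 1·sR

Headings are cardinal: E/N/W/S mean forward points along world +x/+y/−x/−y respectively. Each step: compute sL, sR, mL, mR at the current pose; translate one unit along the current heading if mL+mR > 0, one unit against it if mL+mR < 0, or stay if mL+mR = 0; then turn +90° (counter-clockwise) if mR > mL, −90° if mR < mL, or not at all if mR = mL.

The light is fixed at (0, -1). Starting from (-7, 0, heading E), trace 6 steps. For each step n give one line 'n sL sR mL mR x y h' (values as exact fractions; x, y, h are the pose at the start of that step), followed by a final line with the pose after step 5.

n=0: pose=(-7,0,E); sL=18/5, sR=90/17; mL=72/85, mR=90/17; mL+mR=522/85 → advance +1; mR−mL=378/85 → turn +1·90°
n=1: pose=(-6,0,N); sL=9/8, sR=45/16; mL=27/32, mR=45/16; mL+mR=117/32 → advance +1; mR−mL=63/32 → turn +1·90°
n=2: pose=(-6,1,W); sL=10/9, sR=90/97; mL=-80/873, mR=90/97; mL+mR=730/873 → advance +1; mR−mL=890/873 → turn +1·90°
n=3: pose=(-7,1,S); sL=45/13, sR=45/41; mL=-630/533, mR=45/41; mL+mR=-45/533 → advance -1; mR−mL=1215/533 → turn +1·90°
n=4: pose=(-7,2,E); sL=90/41, sR=90/17; mL=1080/697, mR=90/17; mL+mR=4770/697 → advance +1; mR−mL=2610/697 → turn +1·90°
n=5: pose=(-6,2,N); sL=9/10, sR=45/26; mL=27/65, mR=45/26; mL+mR=279/130 → advance +1; mR−mL=171/130 → turn +1·90°

0 18/5 90/17 72/85 90/17 -7 0 E
1 9/8 45/16 27/32 45/16 -6 0 N
2 10/9 90/97 -80/873 90/97 -6 1 W
3 45/13 45/41 -630/533 45/41 -7 1 S
4 90/41 90/17 1080/697 90/17 -7 2 E
5 9/10 45/26 27/65 45/26 -6 2 N
final -6 3 W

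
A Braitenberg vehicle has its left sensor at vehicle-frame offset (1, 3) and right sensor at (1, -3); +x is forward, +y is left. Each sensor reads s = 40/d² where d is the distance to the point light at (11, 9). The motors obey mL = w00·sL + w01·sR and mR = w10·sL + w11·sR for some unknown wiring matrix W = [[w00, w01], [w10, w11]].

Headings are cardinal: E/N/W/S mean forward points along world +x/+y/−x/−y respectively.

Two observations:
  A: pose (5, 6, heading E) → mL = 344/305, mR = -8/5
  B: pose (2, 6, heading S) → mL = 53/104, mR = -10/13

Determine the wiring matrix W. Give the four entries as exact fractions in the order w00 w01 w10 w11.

1/2 1/2 -1 0

obs A: pose=(5,6,E) → sL=8/5, sR=40/61, mL=344/305, mR=-8/5
obs B: pose=(2,6,S) → sL=10/13, sR=1/4, mL=53/104, mR=-10/13
sensor matrix S = [[8/5, 40/61], [10/13, 1/4]]; det S = -414/3965
solve [mL_A; mL_B] = S·[w00; w01] and [mR_A; mR_B] = S·[w10; w11]:
  w00 = 1/2, w01 = 1/2, w10 = -1, w11 = 0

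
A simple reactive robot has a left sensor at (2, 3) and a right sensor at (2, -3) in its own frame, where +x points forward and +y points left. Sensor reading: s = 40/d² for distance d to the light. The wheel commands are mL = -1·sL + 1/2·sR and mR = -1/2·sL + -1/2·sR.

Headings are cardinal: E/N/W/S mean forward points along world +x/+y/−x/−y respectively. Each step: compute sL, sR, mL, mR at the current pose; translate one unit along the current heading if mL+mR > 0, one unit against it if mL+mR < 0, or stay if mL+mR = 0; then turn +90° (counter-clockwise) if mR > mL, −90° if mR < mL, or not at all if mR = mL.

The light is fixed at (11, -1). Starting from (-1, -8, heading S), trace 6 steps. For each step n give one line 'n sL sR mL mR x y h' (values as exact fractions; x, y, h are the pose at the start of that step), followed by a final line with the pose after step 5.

n=0: pose=(-1,-8,S); sL=20/81, sR=20/153; mL=-250/1377, mR=-260/1377; mL+mR=-10/27 → advance -1; mR−mL=-10/1377 → turn -1·90°
n=1: pose=(-1,-7,W); sL=40/277, sR=8/41; mL=-532/11357, mR=-1928/11357; mL+mR=-60/277 → advance -1; mR−mL=-1396/11357 → turn -1·90°
n=2: pose=(0,-7,N); sL=10/53, sR=1/2; mL=13/212, mR=-73/212; mL+mR=-15/53 → advance -1; mR−mL=-43/106 → turn -1·90°
n=3: pose=(0,-8,E); sL=40/97, sR=40/181; mL=-5300/17557, mR=-5560/17557; mL+mR=-60/97 → advance -1; mR−mL=-260/17557 → turn -1·90°
n=4: pose=(-1,-8,S); sL=20/81, sR=20/153; mL=-250/1377, mR=-260/1377; mL+mR=-10/27 → advance -1; mR−mL=-10/1377 → turn -1·90°
n=5: pose=(-1,-7,W); sL=40/277, sR=8/41; mL=-532/11357, mR=-1928/11357; mL+mR=-60/277 → advance -1; mR−mL=-1396/11357 → turn -1·90°

0 20/81 20/153 -250/1377 -260/1377 -1 -8 S
1 40/277 8/41 -532/11357 -1928/11357 -1 -7 W
2 10/53 1/2 13/212 -73/212 0 -7 N
3 40/97 40/181 -5300/17557 -5560/17557 0 -8 E
4 20/81 20/153 -250/1377 -260/1377 -1 -8 S
5 40/277 8/41 -532/11357 -1928/11357 -1 -7 W
final 0 -7 N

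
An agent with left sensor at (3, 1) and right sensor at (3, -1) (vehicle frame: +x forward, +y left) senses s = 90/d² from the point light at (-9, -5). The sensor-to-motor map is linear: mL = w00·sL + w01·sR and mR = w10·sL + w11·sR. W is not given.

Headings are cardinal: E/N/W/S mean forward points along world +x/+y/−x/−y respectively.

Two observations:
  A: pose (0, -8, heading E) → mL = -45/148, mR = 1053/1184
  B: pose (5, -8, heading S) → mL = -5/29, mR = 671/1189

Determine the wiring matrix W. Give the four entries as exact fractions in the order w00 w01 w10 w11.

-1/2 0 1 1/2

obs A: pose=(0,-8,E) → sL=45/74, sR=9/16, mL=-45/148, mR=1053/1184
obs B: pose=(5,-8,S) → sL=10/29, sR=18/41, mL=-5/29, mR=671/1189
sensor matrix S = [[45/74, 9/16], [10/29, 18/41]]; det S = 25695/351944
solve [mL_A; mL_B] = S·[w00; w01] and [mR_A; mR_B] = S·[w10; w11]:
  w00 = -1/2, w01 = 0, w10 = 1, w11 = 1/2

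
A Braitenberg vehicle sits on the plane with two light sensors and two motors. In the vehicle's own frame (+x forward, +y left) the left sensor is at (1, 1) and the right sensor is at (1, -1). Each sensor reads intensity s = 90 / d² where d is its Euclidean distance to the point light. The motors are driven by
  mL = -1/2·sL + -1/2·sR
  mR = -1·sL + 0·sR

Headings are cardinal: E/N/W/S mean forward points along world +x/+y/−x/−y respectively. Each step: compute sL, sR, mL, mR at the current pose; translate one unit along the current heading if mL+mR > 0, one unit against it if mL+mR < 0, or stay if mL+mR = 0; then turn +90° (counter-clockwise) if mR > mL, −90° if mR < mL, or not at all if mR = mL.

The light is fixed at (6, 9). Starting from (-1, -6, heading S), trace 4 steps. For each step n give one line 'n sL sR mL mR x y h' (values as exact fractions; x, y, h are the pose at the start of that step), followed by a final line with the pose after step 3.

0 45/146 9/32 -1377/4672 -45/146 -1 -6 S
1 90/289 90/233 -23490/67337 -90/289 -1 -5 W
2 9/25 45/137 -1179/3425 -9/25 0 -5 S
3 18/49 90/193 -3942/9457 -18/49 0 -4 W
final 1 -4 S

n=0: pose=(-1,-6,S); sL=45/146, sR=9/32; mL=-1377/4672, mR=-45/146; mL+mR=-2817/4672 → advance -1; mR−mL=-63/4672 → turn -1·90°
n=1: pose=(-1,-5,W); sL=90/289, sR=90/233; mL=-23490/67337, mR=-90/289; mL+mR=-44460/67337 → advance -1; mR−mL=2520/67337 → turn +1·90°
n=2: pose=(0,-5,S); sL=9/25, sR=45/137; mL=-1179/3425, mR=-9/25; mL+mR=-2412/3425 → advance -1; mR−mL=-54/3425 → turn -1·90°
n=3: pose=(0,-4,W); sL=18/49, sR=90/193; mL=-3942/9457, mR=-18/49; mL+mR=-7416/9457 → advance -1; mR−mL=468/9457 → turn +1·90°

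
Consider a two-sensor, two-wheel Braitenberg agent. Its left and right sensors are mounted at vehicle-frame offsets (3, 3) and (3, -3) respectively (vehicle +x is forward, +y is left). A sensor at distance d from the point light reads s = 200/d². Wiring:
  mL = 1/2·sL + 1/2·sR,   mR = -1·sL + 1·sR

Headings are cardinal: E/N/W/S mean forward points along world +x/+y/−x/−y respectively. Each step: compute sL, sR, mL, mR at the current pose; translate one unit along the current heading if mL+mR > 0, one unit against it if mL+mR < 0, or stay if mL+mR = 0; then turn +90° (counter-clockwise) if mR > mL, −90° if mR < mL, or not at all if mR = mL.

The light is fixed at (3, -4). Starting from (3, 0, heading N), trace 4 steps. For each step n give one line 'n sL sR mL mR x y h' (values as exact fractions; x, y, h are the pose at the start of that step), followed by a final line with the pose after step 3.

n=0: pose=(3,0,N); sL=100/29, sR=100/29; mL=100/29, mR=0; mL+mR=100/29 → advance +1; mR−mL=-100/29 → turn -1·90°
n=1: pose=(3,1,E); sL=200/73, sR=200/13; mL=8600/949, mR=12000/949; mL+mR=20600/949 → advance +1; mR−mL=3400/949 → turn +1·90°
n=2: pose=(4,1,N); sL=50/17, sR=5/2; mL=185/68, mR=-15/34; mL+mR=155/68 → advance +1; mR−mL=-215/68 → turn -1·90°
n=3: pose=(4,2,E); sL=200/97, sR=8; mL=488/97, mR=576/97; mL+mR=1064/97 → advance +1; mR−mL=88/97 → turn +1·90°

0 100/29 100/29 100/29 0 3 0 N
1 200/73 200/13 8600/949 12000/949 3 1 E
2 50/17 5/2 185/68 -15/34 4 1 N
3 200/97 8 488/97 576/97 4 2 E
final 5 2 N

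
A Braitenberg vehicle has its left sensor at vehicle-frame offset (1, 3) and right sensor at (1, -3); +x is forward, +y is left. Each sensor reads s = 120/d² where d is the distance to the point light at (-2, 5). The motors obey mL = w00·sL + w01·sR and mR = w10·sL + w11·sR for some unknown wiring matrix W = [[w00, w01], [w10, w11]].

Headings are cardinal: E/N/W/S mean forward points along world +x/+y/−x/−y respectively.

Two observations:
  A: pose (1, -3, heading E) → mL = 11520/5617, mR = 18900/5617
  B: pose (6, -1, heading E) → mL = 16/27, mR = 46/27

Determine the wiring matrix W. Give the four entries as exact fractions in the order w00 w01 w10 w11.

1 -1 1 1/2

obs A: pose=(1,-3,E) → sL=120/41, sR=120/137, mL=11520/5617, mR=18900/5617
obs B: pose=(6,-1,E) → sL=4/3, sR=20/27, mL=16/27, mR=46/27
sensor matrix S = [[120/41, 120/137], [4/3, 20/27]]; det S = 50560/50553
solve [mL_A; mL_B] = S·[w00; w01] and [mR_A; mR_B] = S·[w10; w11]:
  w00 = 1, w01 = -1, w10 = 1, w11 = 1/2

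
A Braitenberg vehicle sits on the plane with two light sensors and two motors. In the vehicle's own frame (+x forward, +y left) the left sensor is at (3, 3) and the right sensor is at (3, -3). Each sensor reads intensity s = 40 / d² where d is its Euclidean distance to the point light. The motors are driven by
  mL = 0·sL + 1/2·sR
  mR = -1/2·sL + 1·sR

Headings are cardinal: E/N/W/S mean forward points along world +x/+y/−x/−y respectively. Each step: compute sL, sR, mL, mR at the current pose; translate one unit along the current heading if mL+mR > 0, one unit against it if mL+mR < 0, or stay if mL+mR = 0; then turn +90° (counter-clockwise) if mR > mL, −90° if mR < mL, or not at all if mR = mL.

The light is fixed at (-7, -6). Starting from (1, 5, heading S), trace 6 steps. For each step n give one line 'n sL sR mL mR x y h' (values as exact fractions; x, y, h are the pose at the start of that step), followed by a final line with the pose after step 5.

n=0: pose=(1,5,S); sL=8/37, sR=40/89; mL=20/89, mR=1124/3293; mL+mR=1864/3293 → advance +1; mR−mL=384/3293 → turn +1·90°
n=1: pose=(1,4,E); sL=4/29, sR=4/17; mL=2/17, mR=82/493; mL+mR=140/493 → advance +1; mR−mL=24/493 → turn +1·90°
n=2: pose=(2,4,N); sL=8/41, sR=40/313; mL=20/313, mR=388/12833; mL+mR=1208/12833 → advance +1; mR−mL=-432/12833 → turn -1·90°
n=3: pose=(2,5,E); sL=2/17, sR=5/26; mL=5/52, mR=59/442; mL+mR=203/884 → advance +1; mR−mL=33/884 → turn +1·90°
n=4: pose=(3,5,N); sL=8/49, sR=8/73; mL=4/73, mR=100/3577; mL+mR=296/3577 → advance +1; mR−mL=-96/3577 → turn -1·90°
n=5: pose=(3,6,E); sL=20/197, sR=4/25; mL=2/25, mR=538/4925; mL+mR=932/4925 → advance +1; mR−mL=144/4925 → turn +1·90°

0 8/37 40/89 20/89 1124/3293 1 5 S
1 4/29 4/17 2/17 82/493 1 4 E
2 8/41 40/313 20/313 388/12833 2 4 N
3 2/17 5/26 5/52 59/442 2 5 E
4 8/49 8/73 4/73 100/3577 3 5 N
5 20/197 4/25 2/25 538/4925 3 6 E
final 4 6 N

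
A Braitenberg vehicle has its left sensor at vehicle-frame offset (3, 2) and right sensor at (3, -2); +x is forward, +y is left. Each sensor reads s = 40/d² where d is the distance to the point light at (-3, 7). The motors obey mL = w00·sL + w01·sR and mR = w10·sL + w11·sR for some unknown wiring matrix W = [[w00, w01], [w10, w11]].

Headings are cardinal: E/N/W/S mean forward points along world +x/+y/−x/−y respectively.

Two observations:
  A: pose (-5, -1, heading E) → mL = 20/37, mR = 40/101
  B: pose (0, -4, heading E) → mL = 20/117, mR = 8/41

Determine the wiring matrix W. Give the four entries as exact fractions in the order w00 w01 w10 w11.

obs A: pose=(-5,-1,E) → sL=40/37, sR=40/101, mL=20/37, mR=40/101
obs B: pose=(0,-4,E) → sL=40/117, sR=8/41, mL=20/117, mR=8/41
sensor matrix S = [[40/37, 40/101], [40/117, 8/41]]; det S = 1354240/17926389
solve [mL_A; mL_B] = S·[w00; w01] and [mR_A; mR_B] = S·[w10; w11]:
  w00 = 1/2, w01 = 0, w10 = 0, w11 = 1

1/2 0 0 1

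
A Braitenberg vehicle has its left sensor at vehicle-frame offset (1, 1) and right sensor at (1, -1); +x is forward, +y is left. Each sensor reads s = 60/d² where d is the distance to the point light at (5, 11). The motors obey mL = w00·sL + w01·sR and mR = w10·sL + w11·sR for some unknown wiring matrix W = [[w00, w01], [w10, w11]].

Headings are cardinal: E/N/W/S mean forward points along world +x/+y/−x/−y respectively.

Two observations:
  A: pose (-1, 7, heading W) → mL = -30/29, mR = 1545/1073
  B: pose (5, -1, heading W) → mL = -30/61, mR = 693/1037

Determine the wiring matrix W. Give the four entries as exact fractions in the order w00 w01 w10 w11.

0 -1 1/2 1

obs A: pose=(-1,7,W) → sL=30/37, sR=30/29, mL=-30/29, mR=1545/1073
obs B: pose=(5,-1,W) → sL=6/17, sR=30/61, mL=-30/61, mR=693/1037
sensor matrix S = [[30/37, 30/29], [6/17, 30/61]]; det S = 37440/1112701
solve [mL_A; mL_B] = S·[w00; w01] and [mR_A; mR_B] = S·[w10; w11]:
  w00 = 0, w01 = -1, w10 = 1/2, w11 = 1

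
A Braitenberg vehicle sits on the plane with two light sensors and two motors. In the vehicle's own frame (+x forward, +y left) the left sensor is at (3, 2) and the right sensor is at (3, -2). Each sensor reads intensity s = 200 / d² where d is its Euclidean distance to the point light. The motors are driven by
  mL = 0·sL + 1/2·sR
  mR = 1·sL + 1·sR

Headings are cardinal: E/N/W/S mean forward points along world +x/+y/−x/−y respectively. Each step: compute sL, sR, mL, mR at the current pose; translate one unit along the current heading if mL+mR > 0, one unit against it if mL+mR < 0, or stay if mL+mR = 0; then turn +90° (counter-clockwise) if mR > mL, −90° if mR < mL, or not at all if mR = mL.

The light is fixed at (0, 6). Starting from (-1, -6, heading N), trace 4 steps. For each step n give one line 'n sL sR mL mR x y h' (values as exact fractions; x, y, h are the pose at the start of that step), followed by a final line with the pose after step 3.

n=0: pose=(-1,-6,N); sL=20/9, sR=100/41; mL=50/41, mR=1720/369; mL+mR=2170/369 → advance +1; mR−mL=1270/369 → turn +1·90°
n=1: pose=(-1,-5,W); sL=40/37, sR=200/97; mL=100/97, mR=11280/3589; mL+mR=14980/3589 → advance +1; mR−mL=7580/3589 → turn +1·90°
n=2: pose=(-2,-5,S); sL=50/49, sR=50/53; mL=25/53, mR=5100/2597; mL+mR=6325/2597 → advance +1; mR−mL=3875/2597 → turn +1·90°
n=3: pose=(-2,-6,E); sL=200/101, sR=200/197; mL=100/197, mR=59600/19897; mL+mR=69700/19897 → advance +1; mR−mL=49500/19897 → turn +1·90°

0 20/9 100/41 50/41 1720/369 -1 -6 N
1 40/37 200/97 100/97 11280/3589 -1 -5 W
2 50/49 50/53 25/53 5100/2597 -2 -5 S
3 200/101 200/197 100/197 59600/19897 -2 -6 E
final -1 -6 N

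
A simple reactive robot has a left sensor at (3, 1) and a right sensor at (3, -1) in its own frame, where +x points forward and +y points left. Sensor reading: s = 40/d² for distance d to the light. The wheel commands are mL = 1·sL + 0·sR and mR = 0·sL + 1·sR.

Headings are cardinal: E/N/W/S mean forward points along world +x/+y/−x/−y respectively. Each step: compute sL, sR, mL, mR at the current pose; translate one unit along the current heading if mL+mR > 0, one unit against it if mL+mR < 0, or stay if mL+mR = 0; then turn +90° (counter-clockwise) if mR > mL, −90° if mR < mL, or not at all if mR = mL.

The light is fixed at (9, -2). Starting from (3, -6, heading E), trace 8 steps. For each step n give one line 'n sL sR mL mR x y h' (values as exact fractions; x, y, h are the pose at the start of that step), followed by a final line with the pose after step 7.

n=0: pose=(3,-6,E); sL=20/9, sR=20/17; mL=20/9, mR=20/17; mL+mR=520/153 → advance +1; mR−mL=-160/153 → turn -1·90°
n=1: pose=(4,-6,S); sL=8/13, sR=8/17; mL=8/13, mR=8/17; mL+mR=240/221 → advance +1; mR−mL=-32/221 → turn -1·90°
n=2: pose=(4,-7,W); sL=2/5, sR=1/2; mL=2/5, mR=1/2; mL+mR=9/10 → advance +1; mR−mL=1/10 → turn +1·90°
n=3: pose=(3,-7,S); sL=40/89, sR=40/113; mL=40/89, mR=40/113; mL+mR=8080/10057 → advance +1; mR−mL=-960/10057 → turn -1·90°
n=4: pose=(3,-8,W); sL=4/13, sR=20/53; mL=4/13, mR=20/53; mL+mR=472/689 → advance +1; mR−mL=48/689 → turn +1·90°
n=5: pose=(2,-8,S); sL=40/117, sR=8/29; mL=40/117, mR=8/29; mL+mR=2096/3393 → advance +1; mR−mL=-224/3393 → turn -1·90°
n=6: pose=(2,-9,W); sL=10/41, sR=5/17; mL=10/41, mR=5/17; mL+mR=375/697 → advance +1; mR−mL=35/697 → turn +1·90°
n=7: pose=(1,-9,S); sL=40/149, sR=40/181; mL=40/149, mR=40/181; mL+mR=13200/26969 → advance +1; mR−mL=-1280/26969 → turn -1·90°

0 20/9 20/17 20/9 20/17 3 -6 E
1 8/13 8/17 8/13 8/17 4 -6 S
2 2/5 1/2 2/5 1/2 4 -7 W
3 40/89 40/113 40/89 40/113 3 -7 S
4 4/13 20/53 4/13 20/53 3 -8 W
5 40/117 8/29 40/117 8/29 2 -8 S
6 10/41 5/17 10/41 5/17 2 -9 W
7 40/149 40/181 40/149 40/181 1 -9 S
final 1 -10 W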